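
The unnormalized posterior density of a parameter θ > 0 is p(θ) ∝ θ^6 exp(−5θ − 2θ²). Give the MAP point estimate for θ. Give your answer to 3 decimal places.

ℓ'(θ) = 6/θ − 5 − 4θ. Setting this to zero and multiplying by θ: 4θ² + 5θ − 6 = 0.
θ = (−5 + √(5² + 4·4·6)) / (2·4) = (−5 + √121) / 8 = (−5 + 11)/8 = 3/4.
ℓ''(θ) = −6/θ² − 4 < 0, confirming a maximum.

θ̂_MAP = 0.750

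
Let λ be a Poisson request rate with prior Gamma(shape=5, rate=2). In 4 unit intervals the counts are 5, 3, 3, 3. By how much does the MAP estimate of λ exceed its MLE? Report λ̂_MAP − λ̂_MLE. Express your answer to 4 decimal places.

Σxᵢ = 14. Posterior is Gamma(19, 6); MAP = (19−1)/6 = 18/6 ≈ 3.00000.
MLE = x̄ = 14/4 ≈ 3.50000.
Difference = 18/6 − 14/4 = -1/2 ≈ -0.5000.

MAP − MLE = -0.5000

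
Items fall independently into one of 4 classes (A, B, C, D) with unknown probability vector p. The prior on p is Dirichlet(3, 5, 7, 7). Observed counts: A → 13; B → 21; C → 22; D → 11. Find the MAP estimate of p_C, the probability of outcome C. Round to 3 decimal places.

The posterior is Dirichlet(αᵢ + nᵢ) = Dirichlet(16, 26, 29, 18).
For a Dirichlet(a₁,…,a_K) with all aᵢ > 1, the mode has j-th component (aⱼ − 1)/(Σaᵢ − K).
Here Σaᵢ = 89 and K = 4, so p_C = (29 − 1)/(89 − 4) = 28/85 ≈ 0.329.

MAP estimate of p_C = 0.329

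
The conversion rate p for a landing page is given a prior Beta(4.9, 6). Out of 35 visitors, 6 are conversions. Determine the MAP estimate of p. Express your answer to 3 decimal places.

Prior: Beta(4.9, 6).
Data: 6 successes in 35 trials. The binomial likelihood contributes p^6(1−p)^29, so the posterior is Beta(4.9+6, 6+29) = Beta(10.9, 35).
For Beta(a, b) with a, b > 1 the mode is (a−1)/(a+b−2) = 9.9/43.9 ≈ 0.226.

p̂_MAP = 0.226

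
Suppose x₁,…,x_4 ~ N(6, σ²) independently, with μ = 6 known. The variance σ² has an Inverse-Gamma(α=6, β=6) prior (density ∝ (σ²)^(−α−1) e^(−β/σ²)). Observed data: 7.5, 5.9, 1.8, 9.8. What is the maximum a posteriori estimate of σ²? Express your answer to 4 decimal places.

σ̂²_MAP = 2.5744

Sum of squared deviations about the known mean: SS = (7.5−6)² + (5.9−6)² + (1.8−6)² + (9.8−6)² = 34.34.
The Normal likelihood contributes (σ²)^(−n/2) exp(−SS/(2σ²)), so the posterior is Inverse-Gamma(α + n/2, β + SS/2) = Inverse-Gamma(8, 23.17).
The mode of Inverse-Gamma(a, b) is b/(a+1) = 23.17/9 ≈ 2.5744.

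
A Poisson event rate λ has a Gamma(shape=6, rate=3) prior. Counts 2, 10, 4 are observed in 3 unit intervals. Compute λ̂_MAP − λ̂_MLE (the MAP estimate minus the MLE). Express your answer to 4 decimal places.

MAP − MLE = -1.8333

Σxᵢ = 16. Posterior is Gamma(22, 6); MAP = (22−1)/6 = 21/6 ≈ 3.50000.
MLE = x̄ = 16/3 ≈ 5.33333.
Difference = 21/6 − 16/3 = -11/6 ≈ -1.8333.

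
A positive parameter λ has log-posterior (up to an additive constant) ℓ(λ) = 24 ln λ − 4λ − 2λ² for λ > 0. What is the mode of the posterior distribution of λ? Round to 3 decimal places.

ℓ'(λ) = 24/λ − 4 − 4λ. Setting this to zero and multiplying by λ: 4λ² + 4λ − 24 = 0.
λ = (−4 + √(4² + 4·4·24)) / (2·4) = (−4 + √400) / 8 = (−4 + 20)/8 = 2.
ℓ''(λ) = −24/λ² − 4 < 0, confirming a maximum.

λ̂_MAP = 2.000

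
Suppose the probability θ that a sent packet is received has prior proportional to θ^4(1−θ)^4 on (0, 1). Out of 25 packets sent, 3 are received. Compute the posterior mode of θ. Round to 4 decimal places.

The prior density ∝ θ^4(1−θ)^4 is the kernel of Beta(5, 5).
Data: 3 successes in 25 trials. The binomial likelihood contributes θ^3(1−θ)^22, so the posterior is Beta(5+3, 5+22) = Beta(8, 27).
For Beta(a, b) with a, b > 1 the mode is (a−1)/(a+b−2) = 7/33 ≈ 0.2121.

θ̂_MAP = 0.2121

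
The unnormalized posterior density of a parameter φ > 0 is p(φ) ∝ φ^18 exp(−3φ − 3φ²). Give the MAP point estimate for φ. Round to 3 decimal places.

ℓ'(φ) = 18/φ − 3 − 6φ. Setting this to zero and multiplying by φ: 6φ² + 3φ − 18 = 0.
φ = (−3 + √(3² + 4·6·18)) / (2·6) = (−3 + √441) / 12 = (−3 + 21)/12 = 3/2.
ℓ''(φ) = −18/φ² − 6 < 0, confirming a maximum.

φ̂_MAP = 1.500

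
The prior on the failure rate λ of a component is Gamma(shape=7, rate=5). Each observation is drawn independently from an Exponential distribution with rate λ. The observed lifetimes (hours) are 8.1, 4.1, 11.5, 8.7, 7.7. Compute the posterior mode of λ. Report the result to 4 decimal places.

The Exponential(rate=λ) likelihood is ∝ λ^n e^(−λΣtᵢ). Here n = 5 and Σtᵢ = 8.1 + 4.1 + 11.5 + 8.7 + 7.7 = 40.1.
Posterior ∝ λ^6e^(−5λ) · λ^5e^(−40.1λ) = λ^11e^(−45.1λ), i.e. Gamma(12, 45.1).
Mode = (a−1)/b = 11/45.1 ≈ 0.2439.

λ̂_MAP = 0.2439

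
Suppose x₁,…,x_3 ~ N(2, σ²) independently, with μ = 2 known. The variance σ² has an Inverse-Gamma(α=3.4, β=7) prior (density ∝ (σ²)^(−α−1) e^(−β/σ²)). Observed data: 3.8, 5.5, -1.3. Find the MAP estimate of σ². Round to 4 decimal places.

σ̂²_MAP = 3.4220

Sum of squared deviations about the known mean: SS = (3.8−2)² + (5.5−2)² + (-1.3−2)² = 26.38.
The Normal likelihood contributes (σ²)^(−n/2) exp(−SS/(2σ²)), so the posterior is Inverse-Gamma(α + n/2, β + SS/2) = Inverse-Gamma(4.9, 20.19).
The mode of Inverse-Gamma(a, b) is b/(a+1) = 20.19/5.9 ≈ 3.4220.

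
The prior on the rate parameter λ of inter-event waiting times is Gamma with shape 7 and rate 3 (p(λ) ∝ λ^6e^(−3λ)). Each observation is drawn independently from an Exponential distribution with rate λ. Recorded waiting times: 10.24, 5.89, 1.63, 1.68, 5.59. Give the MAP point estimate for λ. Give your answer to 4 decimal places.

λ̂_MAP = 0.3924

The Exponential(rate=λ) likelihood is ∝ λ^n e^(−λΣtᵢ). Here n = 5 and Σtᵢ = 10.24 + 5.89 + 1.63 + 1.68 + 5.59 = 25.03.
Posterior ∝ λ^6e^(−3λ) · λ^5e^(−25.03λ) = λ^11e^(−28.03λ), i.e. Gamma(12, 28.03).
Mode = (a−1)/b = 11/28.03 ≈ 0.3924.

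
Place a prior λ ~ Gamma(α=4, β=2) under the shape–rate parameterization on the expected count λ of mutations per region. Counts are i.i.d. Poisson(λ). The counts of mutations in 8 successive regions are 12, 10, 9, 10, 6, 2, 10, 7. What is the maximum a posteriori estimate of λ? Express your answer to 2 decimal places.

λ̂_MAP = 6.90

Σxᵢ = 12+10+9+10+6+2+10+7 = 66, with n = 8.
Posterior ∝ λ^3e^(−2λ) · λ^66e^(−8λ) = λ^69e^(−10λ), i.e. Gamma(shape=70, rate=10).
The mode of a Gamma(a, b) with a ≥ 1 (shape–rate) is (a−1)/b = 69/10 ≈ 6.90.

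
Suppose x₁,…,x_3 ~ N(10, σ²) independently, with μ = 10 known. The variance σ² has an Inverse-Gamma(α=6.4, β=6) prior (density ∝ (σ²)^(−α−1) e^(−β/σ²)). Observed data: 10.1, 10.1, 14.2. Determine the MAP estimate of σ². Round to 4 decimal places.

Sum of squared deviations about the known mean: SS = (10.1−10)² + (10.1−10)² + (14.2−10)² = 17.66.
The Normal likelihood contributes (σ²)^(−n/2) exp(−SS/(2σ²)), so the posterior is Inverse-Gamma(α + n/2, β + SS/2) = Inverse-Gamma(7.9, 14.83).
The mode of Inverse-Gamma(a, b) is b/(a+1) = 14.83/8.9 ≈ 1.6663.

σ̂²_MAP = 1.6663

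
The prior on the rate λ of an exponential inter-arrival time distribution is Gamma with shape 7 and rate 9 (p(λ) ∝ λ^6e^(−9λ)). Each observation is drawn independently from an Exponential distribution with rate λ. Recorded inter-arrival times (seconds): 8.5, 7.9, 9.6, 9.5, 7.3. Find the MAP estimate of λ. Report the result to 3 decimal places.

λ̂_MAP = 0.212

The Exponential(rate=λ) likelihood is ∝ λ^n e^(−λΣtᵢ). Here n = 5 and Σtᵢ = 8.5 + 7.9 + 9.6 + 9.5 + 7.3 = 42.8.
Posterior ∝ λ^6e^(−9λ) · λ^5e^(−42.8λ) = λ^11e^(−51.8λ), i.e. Gamma(12, 51.8).
Mode = (a−1)/b = 11/51.8 ≈ 0.212.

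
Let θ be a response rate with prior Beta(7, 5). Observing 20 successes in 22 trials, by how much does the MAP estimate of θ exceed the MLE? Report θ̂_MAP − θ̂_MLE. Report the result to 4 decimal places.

Posterior is Beta(27, 7); MAP = (27−1)/(34−2) = 26/32 ≈ 0.81250.
MLE ignores the prior: θ̂_MLE = k/n = 20/22 ≈ 0.90909.
Difference = 26/32 − 20/22 = -17/176 ≈ -0.0966.

MAP − MLE = -0.0966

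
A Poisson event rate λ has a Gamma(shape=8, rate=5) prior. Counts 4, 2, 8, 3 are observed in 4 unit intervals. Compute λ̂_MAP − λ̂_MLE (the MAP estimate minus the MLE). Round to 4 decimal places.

Σxᵢ = 17. Posterior is Gamma(25, 9); MAP = (25−1)/9 = 24/9 ≈ 2.66667.
MLE = x̄ = 17/4 ≈ 4.25000.
Difference = 24/9 − 17/4 = -19/12 ≈ -1.5833.

MAP − MLE = -1.5833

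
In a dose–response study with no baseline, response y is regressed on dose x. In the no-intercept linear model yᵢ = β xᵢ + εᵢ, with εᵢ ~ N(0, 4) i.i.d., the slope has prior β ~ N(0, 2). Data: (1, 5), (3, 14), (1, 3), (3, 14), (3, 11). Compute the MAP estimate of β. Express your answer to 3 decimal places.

log p(β | y) = −Σ(yᵢ − βxᵢ)²/(2·4) − β²/(2·2) + const.
Setting the derivative to zero: Σxᵢ(yᵢ − βxᵢ)/4 − β/2 = 0, so β = Σxᵢyᵢ / (Σxᵢ² + σ²/τ²).
Σxᵢyᵢ = 1·5 + 3·14 + 1·3 + 3·14 + 3·11 = 125; Σxᵢ² = 29; σ²/τ² = 2.
β̂_MAP = 125 / (29 + 2) = 125/31 ≈ 4.032.

β̂_MAP = 4.032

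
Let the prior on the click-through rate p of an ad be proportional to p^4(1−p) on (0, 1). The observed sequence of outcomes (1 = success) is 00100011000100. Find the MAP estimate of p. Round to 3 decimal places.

The prior density ∝ p^4(1−p)^1 is the kernel of Beta(5, 2).
Data: 4 successes in 14 trials (from the sequence). The binomial likelihood contributes p^4(1−p)^10, so the posterior is Beta(5+4, 2+10) = Beta(9, 12).
For Beta(a, b) with a, b > 1 the mode is (a−1)/(a+b−2) = 8/19 ≈ 0.421.

p̂_MAP = 0.421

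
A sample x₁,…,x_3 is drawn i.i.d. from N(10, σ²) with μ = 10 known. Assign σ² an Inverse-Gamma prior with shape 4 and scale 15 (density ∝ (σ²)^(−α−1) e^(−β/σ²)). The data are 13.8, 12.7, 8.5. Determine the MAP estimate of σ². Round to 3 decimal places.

Sum of squared deviations about the known mean: SS = (13.8−10)² + (12.7−10)² + (8.5−10)² = 23.98.
The Normal likelihood contributes (σ²)^(−n/2) exp(−SS/(2σ²)), so the posterior is Inverse-Gamma(α + n/2, β + SS/2) = Inverse-Gamma(5.5, 26.99).
The mode of Inverse-Gamma(a, b) is b/(a+1) = 26.99/6.5 ≈ 4.152.

σ̂²_MAP = 4.152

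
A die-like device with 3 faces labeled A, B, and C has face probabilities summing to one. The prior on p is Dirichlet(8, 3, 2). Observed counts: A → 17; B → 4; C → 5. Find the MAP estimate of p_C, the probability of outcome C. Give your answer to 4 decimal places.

The posterior is Dirichlet(αᵢ + nᵢ) = Dirichlet(25, 7, 7).
For a Dirichlet(a₁,…,a_K) with all aᵢ > 1, the mode has j-th component (aⱼ − 1)/(Σaᵢ − K).
Here Σaᵢ = 39 and K = 3, so p_C = (7 − 1)/(39 − 3) = 6/36 ≈ 0.1667.

MAP estimate of p_C = 0.1667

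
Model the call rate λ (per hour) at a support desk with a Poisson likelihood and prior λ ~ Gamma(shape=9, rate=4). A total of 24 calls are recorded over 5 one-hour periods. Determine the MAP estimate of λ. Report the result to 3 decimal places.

λ̂_MAP = 3.556

Σxᵢ = 24, n = 5.
Posterior ∝ λ^8e^(−4λ) · λ^24e^(−5λ) = λ^32e^(−9λ), i.e. Gamma(shape=33, rate=9).
The mode of a Gamma(a, b) with a ≥ 1 (shape–rate) is (a−1)/b = 32/9 ≈ 3.556.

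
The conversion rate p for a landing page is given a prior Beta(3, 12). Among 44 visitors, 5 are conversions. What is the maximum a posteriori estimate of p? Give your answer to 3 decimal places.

Prior: Beta(3, 12).
Data: 5 successes in 44 trials. The binomial likelihood contributes p^5(1−p)^39, so the posterior is Beta(3+5, 12+39) = Beta(8, 51).
For Beta(a, b) with a, b > 1 the mode is (a−1)/(a+b−2) = 7/57 ≈ 0.123.

p̂_MAP = 0.123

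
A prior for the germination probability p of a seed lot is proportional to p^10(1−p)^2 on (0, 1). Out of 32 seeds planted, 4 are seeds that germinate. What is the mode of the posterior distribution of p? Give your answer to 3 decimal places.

p̂_MAP = 0.318

The prior density ∝ p^10(1−p)^2 is the kernel of Beta(11, 3).
Data: 4 successes in 32 trials. The binomial likelihood contributes p^4(1−p)^28, so the posterior is Beta(11+4, 3+28) = Beta(15, 31).
For Beta(a, b) with a, b > 1 the mode is (a−1)/(a+b−2) = 14/44 ≈ 0.318.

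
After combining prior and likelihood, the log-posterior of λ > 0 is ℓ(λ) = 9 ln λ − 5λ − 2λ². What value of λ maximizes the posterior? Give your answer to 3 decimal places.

ℓ'(λ) = 9/λ − 5 − 4λ. Setting this to zero and multiplying by λ: 4λ² + 5λ − 9 = 0.
λ = (−5 + √(5² + 4·4·9)) / (2·4) = (−5 + √169) / 8 = (−5 + 13)/8 = 1.
ℓ''(λ) = −9/λ² − 4 < 0, confirming a maximum.

λ̂_MAP = 1.000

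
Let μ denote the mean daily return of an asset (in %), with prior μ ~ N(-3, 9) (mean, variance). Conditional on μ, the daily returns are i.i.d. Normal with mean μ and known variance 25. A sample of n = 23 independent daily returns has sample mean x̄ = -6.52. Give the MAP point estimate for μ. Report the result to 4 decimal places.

n = 23, x̄ = -6.52.
For a Normal prior and Normal likelihood with known variance, the posterior is Normal; its mode equals its mean, the precision-weighted average.
Prior precision 1/σ₀² = 1/9; data precision n/σ² = 23/25 = 0.92.
μ̂ = ((1/9)·(-3) + 0.92·(-6.52)) / (1/9 + 0.92) = (-11872/1875)/(232/225) = -4452/725 ≈ -6.1407.

μ̂_MAP = -6.1407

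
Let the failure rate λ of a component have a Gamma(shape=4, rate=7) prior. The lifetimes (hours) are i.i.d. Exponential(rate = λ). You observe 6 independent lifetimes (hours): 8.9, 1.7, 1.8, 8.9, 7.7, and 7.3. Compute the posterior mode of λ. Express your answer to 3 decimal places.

The Exponential(rate=λ) likelihood is ∝ λ^n e^(−λΣtᵢ). Here n = 6 and Σtᵢ = 8.9 + 1.7 + 1.8 + 8.9 + 7.7 + 7.3 = 36.3.
Posterior ∝ λ^3e^(−7λ) · λ^6e^(−36.3λ) = λ^9e^(−43.3λ), i.e. Gamma(10, 43.3).
Mode = (a−1)/b = 9/43.3 ≈ 0.208.

λ̂_MAP = 0.208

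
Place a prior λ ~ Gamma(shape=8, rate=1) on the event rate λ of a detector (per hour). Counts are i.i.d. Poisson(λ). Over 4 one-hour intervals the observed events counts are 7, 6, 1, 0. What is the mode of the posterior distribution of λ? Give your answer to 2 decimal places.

Σxᵢ = 7+6+1+0 = 14, with n = 4.
Posterior ∝ λ^7e^(−1λ) · λ^14e^(−4λ) = λ^21e^(−5λ), i.e. Gamma(shape=22, rate=5).
The mode of a Gamma(a, b) with a ≥ 1 (shape–rate) is (a−1)/b = 21/5 ≈ 4.20.

λ̂_MAP = 4.20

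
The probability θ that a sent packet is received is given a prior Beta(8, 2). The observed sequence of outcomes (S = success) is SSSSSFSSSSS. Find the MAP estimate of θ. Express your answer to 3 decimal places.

Prior: Beta(8, 2).
Data: 10 successes in 11 trials (from the sequence). The binomial likelihood contributes θ^10(1−θ)^1, so the posterior is Beta(8+10, 2+1) = Beta(18, 3).
For Beta(a, b) with a, b > 1 the mode is (a−1)/(a+b−2) = 17/19 ≈ 0.895.

θ̂_MAP = 0.895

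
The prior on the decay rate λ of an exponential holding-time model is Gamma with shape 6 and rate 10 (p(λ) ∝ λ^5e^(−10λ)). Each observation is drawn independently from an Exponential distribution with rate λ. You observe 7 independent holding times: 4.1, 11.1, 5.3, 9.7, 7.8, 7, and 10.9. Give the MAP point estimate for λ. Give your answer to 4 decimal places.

λ̂_MAP = 0.1821

The Exponential(rate=λ) likelihood is ∝ λ^n e^(−λΣtᵢ). Here n = 7 and Σtᵢ = 4.1 + 11.1 + 5.3 + 9.7 + 7.8 + 7 + 10.9 = 55.9.
Posterior ∝ λ^5e^(−10λ) · λ^7e^(−55.9λ) = λ^12e^(−65.9λ), i.e. Gamma(13, 65.9).
Mode = (a−1)/b = 12/65.9 ≈ 0.1821.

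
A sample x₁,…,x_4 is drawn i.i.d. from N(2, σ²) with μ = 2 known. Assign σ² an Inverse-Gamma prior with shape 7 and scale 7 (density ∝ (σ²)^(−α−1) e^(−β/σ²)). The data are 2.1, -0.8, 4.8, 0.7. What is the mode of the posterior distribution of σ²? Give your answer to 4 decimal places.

Sum of squared deviations about the known mean: SS = (2.1−2)² + (-0.8−2)² + (4.8−2)² + (0.7−2)² = 17.38.
The Normal likelihood contributes (σ²)^(−n/2) exp(−SS/(2σ²)), so the posterior is Inverse-Gamma(α + n/2, β + SS/2) = Inverse-Gamma(9, 15.69).
The mode of Inverse-Gamma(a, b) is b/(a+1) = 15.69/10 ≈ 1.5690.

σ̂²_MAP = 1.5690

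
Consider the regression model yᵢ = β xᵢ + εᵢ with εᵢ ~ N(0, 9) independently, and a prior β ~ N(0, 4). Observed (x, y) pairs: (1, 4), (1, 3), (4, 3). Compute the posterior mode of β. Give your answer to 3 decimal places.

log p(β | y) = −Σ(yᵢ − βxᵢ)²/(2·9) − β²/(2·4) + const.
Setting the derivative to zero: Σxᵢ(yᵢ − βxᵢ)/9 − β/4 = 0, so β = Σxᵢyᵢ / (Σxᵢ² + σ²/τ²).
Σxᵢyᵢ = 1·4 + 1·3 + 4·3 = 19; Σxᵢ² = 18; σ²/τ² = 2.25.
β̂_MAP = 19 / (18 + 2.25) = 19/20.25 ≈ 0.938.

β̂_MAP = 0.938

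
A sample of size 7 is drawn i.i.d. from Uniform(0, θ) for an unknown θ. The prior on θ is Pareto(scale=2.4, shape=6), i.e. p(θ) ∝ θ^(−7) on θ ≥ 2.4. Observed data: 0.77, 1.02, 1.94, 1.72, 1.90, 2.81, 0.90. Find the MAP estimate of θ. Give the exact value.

The Uniform(0, θ) likelihood is θ^(−n) for θ ≥ max(xᵢ), zero otherwise. Here max(xᵢ) = 2.81.
Posterior ∝ θ^(−7) · θ^(−7) = θ^(−14) on θ ≥ max(2.4, 2.81) = 2.81.
This density is strictly decreasing in θ, so the posterior mode lies at the lower boundary of the support.

θ̂_MAP = 2.81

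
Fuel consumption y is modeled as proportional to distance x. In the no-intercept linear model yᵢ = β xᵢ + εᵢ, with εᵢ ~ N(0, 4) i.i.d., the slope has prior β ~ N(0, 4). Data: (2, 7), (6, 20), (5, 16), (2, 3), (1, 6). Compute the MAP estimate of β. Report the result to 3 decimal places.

log p(β | y) = −Σ(yᵢ − βxᵢ)²/(2·4) − β²/(2·4) + const.
Setting the derivative to zero: Σxᵢ(yᵢ − βxᵢ)/4 − β/4 = 0, so β = Σxᵢyᵢ / (Σxᵢ² + σ²/τ²).
Σxᵢyᵢ = 2·7 + 6·20 + 5·16 + 2·3 + 1·6 = 226; Σxᵢ² = 70; σ²/τ² = 1.
β̂_MAP = 226 / (70 + 1) = 226/71 ≈ 3.183.

β̂_MAP = 3.183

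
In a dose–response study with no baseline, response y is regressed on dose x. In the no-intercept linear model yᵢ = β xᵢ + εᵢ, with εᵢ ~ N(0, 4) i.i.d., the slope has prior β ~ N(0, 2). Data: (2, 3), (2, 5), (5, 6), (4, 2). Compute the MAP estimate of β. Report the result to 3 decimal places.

β̂_MAP = 1.059

log p(β | y) = −Σ(yᵢ − βxᵢ)²/(2·4) − β²/(2·2) + const.
Setting the derivative to zero: Σxᵢ(yᵢ − βxᵢ)/4 − β/2 = 0, so β = Σxᵢyᵢ / (Σxᵢ² + σ²/τ²).
Σxᵢyᵢ = 2·3 + 2·5 + 5·6 + 4·2 = 54; Σxᵢ² = 49; σ²/τ² = 2.
β̂_MAP = 54 / (49 + 2) = 54/51 ≈ 1.059.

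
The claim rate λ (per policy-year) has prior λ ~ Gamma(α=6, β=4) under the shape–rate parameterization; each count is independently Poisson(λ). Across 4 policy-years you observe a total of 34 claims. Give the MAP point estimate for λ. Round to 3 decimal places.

Σxᵢ = 34, n = 4.
Posterior ∝ λ^5e^(−4λ) · λ^34e^(−4λ) = λ^39e^(−8λ), i.e. Gamma(shape=40, rate=8).
The mode of a Gamma(a, b) with a ≥ 1 (shape–rate) is (a−1)/b = 39/8 ≈ 4.875.

λ̂_MAP = 4.875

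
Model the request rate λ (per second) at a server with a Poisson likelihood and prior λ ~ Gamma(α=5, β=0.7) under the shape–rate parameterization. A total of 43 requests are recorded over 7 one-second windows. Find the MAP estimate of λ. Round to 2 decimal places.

Σxᵢ = 43, n = 7.
Posterior ∝ λ^4e^(−0.7λ) · λ^43e^(−7λ) = λ^47e^(−7.7λ), i.e. Gamma(shape=48, rate=7.7).
The mode of a Gamma(a, b) with a ≥ 1 (shape–rate) is (a−1)/b = 47/7.7 ≈ 6.10.

λ̂_MAP = 6.10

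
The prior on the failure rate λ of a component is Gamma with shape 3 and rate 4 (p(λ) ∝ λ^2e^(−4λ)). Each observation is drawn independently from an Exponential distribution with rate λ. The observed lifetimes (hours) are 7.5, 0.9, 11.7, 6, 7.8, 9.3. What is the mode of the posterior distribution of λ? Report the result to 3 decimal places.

The Exponential(rate=λ) likelihood is ∝ λ^n e^(−λΣtᵢ). Here n = 6 and Σtᵢ = 7.5 + 0.9 + 11.7 + 6 + 7.8 + 9.3 = 43.2.
Posterior ∝ λ^2e^(−4λ) · λ^6e^(−43.2λ) = λ^8e^(−47.2λ), i.e. Gamma(9, 47.2).
Mode = (a−1)/b = 8/47.2 ≈ 0.169.

λ̂_MAP = 0.169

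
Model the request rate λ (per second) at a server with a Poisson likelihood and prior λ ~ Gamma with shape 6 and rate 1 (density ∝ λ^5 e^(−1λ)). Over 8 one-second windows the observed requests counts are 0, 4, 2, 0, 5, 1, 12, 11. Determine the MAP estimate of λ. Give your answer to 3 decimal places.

λ̂_MAP = 4.444

Σxᵢ = 0+4+2+0+5+1+12+11 = 35, with n = 8.
Posterior ∝ λ^5e^(−1λ) · λ^35e^(−8λ) = λ^40e^(−9λ), i.e. Gamma(shape=41, rate=9).
The mode of a Gamma(a, b) with a ≥ 1 (shape–rate) is (a−1)/b = 40/9 ≈ 4.444.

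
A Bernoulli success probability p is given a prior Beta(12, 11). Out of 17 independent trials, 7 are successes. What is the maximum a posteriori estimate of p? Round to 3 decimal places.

p̂_MAP = 0.474

Prior: Beta(12, 11).
Data: 7 successes in 17 trials. The binomial likelihood contributes p^7(1−p)^10, so the posterior is Beta(12+7, 11+10) = Beta(19, 21).
For Beta(a, b) with a, b > 1 the mode is (a−1)/(a+b−2) = 18/38 ≈ 0.474.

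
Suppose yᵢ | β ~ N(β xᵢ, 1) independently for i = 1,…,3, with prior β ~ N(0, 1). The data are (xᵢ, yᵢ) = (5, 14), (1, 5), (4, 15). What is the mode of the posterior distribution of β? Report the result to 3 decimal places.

log p(β | y) = −Σ(yᵢ − βxᵢ)²/(2·1) − β²/(2·1) + const.
Setting the derivative to zero: Σxᵢ(yᵢ − βxᵢ)/1 − β/1 = 0, so β = Σxᵢyᵢ / (Σxᵢ² + σ²/τ²).
Σxᵢyᵢ = 5·14 + 1·5 + 4·15 = 135; Σxᵢ² = 42; σ²/τ² = 1.
β̂_MAP = 135 / (42 + 1) = 135/43 ≈ 3.140.

β̂_MAP = 3.140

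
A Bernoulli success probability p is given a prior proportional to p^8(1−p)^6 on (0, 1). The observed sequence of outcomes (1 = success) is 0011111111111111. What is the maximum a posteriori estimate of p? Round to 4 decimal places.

p̂_MAP = 0.7333

The prior density ∝ p^8(1−p)^6 is the kernel of Beta(9, 7).
Data: 14 successes in 16 trials (from the sequence). The binomial likelihood contributes p^14(1−p)^2, so the posterior is Beta(9+14, 7+2) = Beta(23, 9).
For Beta(a, b) with a, b > 1 the mode is (a−1)/(a+b−2) = 22/30 ≈ 0.7333.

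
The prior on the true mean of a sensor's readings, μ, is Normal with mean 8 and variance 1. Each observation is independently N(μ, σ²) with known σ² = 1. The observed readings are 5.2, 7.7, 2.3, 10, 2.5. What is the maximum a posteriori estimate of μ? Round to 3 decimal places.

μ̂_MAP = 5.950

n = 5; x̄ = (5.2 + 7.7 + 2.3 + 10 + 2.5)/5 = 27.7/5 = 5.54.
For a Normal prior and Normal likelihood with known variance, the posterior is Normal; its mode equals its mean, the precision-weighted average.
Prior precision 1/σ₀² = 1/1 = 1; data precision n/σ² = 5/1 = 5.
μ̂ = (1·8 + 5·5.54) / (1 + 5) = 35.7/6 = 5.950.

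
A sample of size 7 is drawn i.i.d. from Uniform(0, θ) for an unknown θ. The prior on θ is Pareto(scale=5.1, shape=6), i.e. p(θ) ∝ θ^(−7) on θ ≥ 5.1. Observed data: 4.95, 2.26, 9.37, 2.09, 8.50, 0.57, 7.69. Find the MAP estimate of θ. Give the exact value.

θ̂_MAP = 9.37

The Uniform(0, θ) likelihood is θ^(−n) for θ ≥ max(xᵢ), zero otherwise. Here max(xᵢ) = 9.37.
Posterior ∝ θ^(−7) · θ^(−7) = θ^(−14) on θ ≥ max(5.1, 9.37) = 9.37.
This density is strictly decreasing in θ, so the posterior mode lies at the lower boundary of the support.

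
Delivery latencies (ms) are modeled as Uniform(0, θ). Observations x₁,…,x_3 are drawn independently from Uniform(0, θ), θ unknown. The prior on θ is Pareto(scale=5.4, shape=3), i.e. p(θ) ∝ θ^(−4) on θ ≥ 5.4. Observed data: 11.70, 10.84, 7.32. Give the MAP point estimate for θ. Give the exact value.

The Uniform(0, θ) likelihood is θ^(−n) for θ ≥ max(xᵢ), zero otherwise. Here max(xᵢ) = 11.70.
Posterior ∝ θ^(−4) · θ^(−3) = θ^(−7) on θ ≥ max(5.4, 11.70) = 11.70.
This density is strictly decreasing in θ, so the posterior mode lies at the lower boundary of the support.

θ̂_MAP = 11.70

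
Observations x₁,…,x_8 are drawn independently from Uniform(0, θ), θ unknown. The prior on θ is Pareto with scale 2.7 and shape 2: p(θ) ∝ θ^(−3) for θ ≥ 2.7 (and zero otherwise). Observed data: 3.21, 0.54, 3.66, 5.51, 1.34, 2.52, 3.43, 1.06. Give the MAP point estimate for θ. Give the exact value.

The Uniform(0, θ) likelihood is θ^(−n) for θ ≥ max(xᵢ), zero otherwise. Here max(xᵢ) = 5.51.
Posterior ∝ θ^(−3) · θ^(−8) = θ^(−11) on θ ≥ max(2.7, 5.51) = 5.51.
This density is strictly decreasing in θ, so the posterior mode lies at the lower boundary of the support.

θ̂_MAP = 5.51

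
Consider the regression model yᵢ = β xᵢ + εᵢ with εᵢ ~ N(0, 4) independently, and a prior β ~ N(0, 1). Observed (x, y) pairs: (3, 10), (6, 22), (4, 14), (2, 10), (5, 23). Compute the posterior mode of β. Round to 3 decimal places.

log p(β | y) = −Σ(yᵢ − βxᵢ)²/(2·4) − β²/(2·1) + const.
Setting the derivative to zero: Σxᵢ(yᵢ − βxᵢ)/4 − β/1 = 0, so β = Σxᵢyᵢ / (Σxᵢ² + σ²/τ²).
Σxᵢyᵢ = 3·10 + 6·22 + 4·14 + 2·10 + 5·23 = 353; Σxᵢ² = 90; σ²/τ² = 4.
β̂_MAP = 353 / (90 + 4) = 353/94 ≈ 3.755.

β̂_MAP = 3.755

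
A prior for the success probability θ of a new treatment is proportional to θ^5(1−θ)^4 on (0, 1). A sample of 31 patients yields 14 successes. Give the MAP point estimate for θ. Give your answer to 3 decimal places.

The prior density ∝ θ^5(1−θ)^4 is the kernel of Beta(6, 5).
Data: 14 successes in 31 trials. The binomial likelihood contributes θ^14(1−θ)^17, so the posterior is Beta(6+14, 5+17) = Beta(20, 22).
For Beta(a, b) with a, b > 1 the mode is (a−1)/(a+b−2) = 19/40 ≈ 0.475.

θ̂_MAP = 0.475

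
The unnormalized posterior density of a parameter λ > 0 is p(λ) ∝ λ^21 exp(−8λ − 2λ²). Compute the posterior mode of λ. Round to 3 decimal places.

ℓ'(λ) = 21/λ − 8 − 4λ. Setting this to zero and multiplying by λ: 4λ² + 8λ − 21 = 0.
λ = (−8 + √(8² + 4·4·21)) / (2·4) = (−8 + √400) / 8 = (−8 + 20)/8 = 3/2.
ℓ''(λ) = −21/λ² − 4 < 0, confirming a maximum.

λ̂_MAP = 1.500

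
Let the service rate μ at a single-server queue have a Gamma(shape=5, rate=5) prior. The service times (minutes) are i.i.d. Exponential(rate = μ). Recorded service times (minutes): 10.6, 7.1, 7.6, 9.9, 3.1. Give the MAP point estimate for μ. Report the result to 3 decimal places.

The Exponential(rate=μ) likelihood is ∝ μ^n e^(−μΣtᵢ). Here n = 5 and Σtᵢ = 10.6 + 7.1 + 7.6 + 9.9 + 3.1 = 38.3.
Posterior ∝ μ^4e^(−5μ) · μ^5e^(−38.3μ) = μ^9e^(−43.3μ), i.e. Gamma(10, 43.3).
Mode = (a−1)/b = 9/43.3 ≈ 0.208.

μ̂_MAP = 0.208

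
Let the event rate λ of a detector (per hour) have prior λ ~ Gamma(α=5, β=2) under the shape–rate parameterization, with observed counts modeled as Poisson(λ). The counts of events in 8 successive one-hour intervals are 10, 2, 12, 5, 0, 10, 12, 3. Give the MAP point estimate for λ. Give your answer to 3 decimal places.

λ̂_MAP = 5.800

Σxᵢ = 10+2+12+5+0+10+12+3 = 54, with n = 8.
Posterior ∝ λ^4e^(−2λ) · λ^54e^(−8λ) = λ^58e^(−10λ), i.e. Gamma(shape=59, rate=10).
The mode of a Gamma(a, b) with a ≥ 1 (shape–rate) is (a−1)/b = 58/10 ≈ 5.800.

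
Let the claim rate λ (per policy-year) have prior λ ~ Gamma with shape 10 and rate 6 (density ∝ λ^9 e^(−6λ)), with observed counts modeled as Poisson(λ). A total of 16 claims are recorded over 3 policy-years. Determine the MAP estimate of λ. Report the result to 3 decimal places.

λ̂_MAP = 2.778

Σxᵢ = 16, n = 3.
Posterior ∝ λ^9e^(−6λ) · λ^16e^(−3λ) = λ^25e^(−9λ), i.e. Gamma(shape=26, rate=9).
The mode of a Gamma(a, b) with a ≥ 1 (shape–rate) is (a−1)/b = 25/9 ≈ 2.778.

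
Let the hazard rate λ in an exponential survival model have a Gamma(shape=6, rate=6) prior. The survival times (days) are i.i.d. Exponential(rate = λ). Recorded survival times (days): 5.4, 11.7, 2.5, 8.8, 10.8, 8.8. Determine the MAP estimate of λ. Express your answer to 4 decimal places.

The Exponential(rate=λ) likelihood is ∝ λ^n e^(−λΣtᵢ). Here n = 6 and Σtᵢ = 5.4 + 11.7 + 2.5 + 8.8 + 10.8 + 8.8 = 48.
Posterior ∝ λ^5e^(−6λ) · λ^6e^(−48λ) = λ^11e^(−54λ), i.e. Gamma(12, 54).
Mode = (a−1)/b = 11/54 ≈ 0.2037.

λ̂_MAP = 0.2037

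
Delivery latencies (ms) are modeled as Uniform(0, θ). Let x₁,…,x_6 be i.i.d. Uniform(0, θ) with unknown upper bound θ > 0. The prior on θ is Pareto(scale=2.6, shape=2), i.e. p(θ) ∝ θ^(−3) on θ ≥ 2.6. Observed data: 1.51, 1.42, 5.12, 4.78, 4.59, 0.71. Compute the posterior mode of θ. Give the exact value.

θ̂_MAP = 5.12

The Uniform(0, θ) likelihood is θ^(−n) for θ ≥ max(xᵢ), zero otherwise. Here max(xᵢ) = 5.12.
Posterior ∝ θ^(−3) · θ^(−6) = θ^(−9) on θ ≥ max(2.6, 5.12) = 5.12.
This density is strictly decreasing in θ, so the posterior mode lies at the lower boundary of the support.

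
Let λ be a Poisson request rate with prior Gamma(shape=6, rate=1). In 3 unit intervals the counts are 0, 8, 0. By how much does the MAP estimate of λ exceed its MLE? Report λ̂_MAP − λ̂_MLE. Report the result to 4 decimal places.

Σxᵢ = 8. Posterior is Gamma(14, 4); MAP = (14−1)/4 = 13/4 ≈ 3.25000.
MLE = x̄ = 8/3 ≈ 2.66667.
Difference = 13/4 − 8/3 = 7/12 ≈ 0.5833.

MAP − MLE = 0.5833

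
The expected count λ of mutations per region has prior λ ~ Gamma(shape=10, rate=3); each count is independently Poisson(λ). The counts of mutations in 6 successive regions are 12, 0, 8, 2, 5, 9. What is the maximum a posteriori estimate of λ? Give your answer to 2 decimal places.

Σxᵢ = 12+0+8+2+5+9 = 36, with n = 6.
Posterior ∝ λ^9e^(−3λ) · λ^36e^(−6λ) = λ^45e^(−9λ), i.e. Gamma(shape=46, rate=9).
The mode of a Gamma(a, b) with a ≥ 1 (shape–rate) is (a−1)/b = 45/9 ≈ 5.00.

λ̂_MAP = 5.00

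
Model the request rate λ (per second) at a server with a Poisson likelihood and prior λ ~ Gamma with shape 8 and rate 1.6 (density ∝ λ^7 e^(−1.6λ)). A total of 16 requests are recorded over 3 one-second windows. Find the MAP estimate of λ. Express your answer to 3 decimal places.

λ̂_MAP = 5.000

Σxᵢ = 16, n = 3.
Posterior ∝ λ^7e^(−1.6λ) · λ^16e^(−3λ) = λ^23e^(−4.6λ), i.e. Gamma(shape=24, rate=4.6).
The mode of a Gamma(a, b) with a ≥ 1 (shape–rate) is (a−1)/b = 23/4.6 ≈ 5.000.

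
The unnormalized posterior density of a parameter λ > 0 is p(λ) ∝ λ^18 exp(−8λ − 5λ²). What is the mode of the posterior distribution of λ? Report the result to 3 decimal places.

λ̂_MAP = 1.000

ℓ'(λ) = 18/λ − 8 − 10λ. Setting this to zero and multiplying by λ: 10λ² + 8λ − 18 = 0.
λ = (−8 + √(8² + 4·10·18)) / (2·10) = (−8 + √784) / 20 = (−8 + 28)/20 = 1.
ℓ''(λ) = −18/λ² − 10 < 0, confirming a maximum.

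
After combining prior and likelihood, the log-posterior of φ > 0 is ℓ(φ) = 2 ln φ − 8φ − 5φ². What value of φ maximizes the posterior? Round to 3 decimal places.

ℓ'(φ) = 2/φ − 8 − 10φ. Setting this to zero and multiplying by φ: 10φ² + 8φ − 2 = 0.
φ = (−8 + √(8² + 4·10·2)) / (2·10) = (−8 + √144) / 20 = (−8 + 12)/20 = 1/5.
ℓ''(φ) = −2/φ² − 10 < 0, confirming a maximum.

φ̂_MAP = 0.200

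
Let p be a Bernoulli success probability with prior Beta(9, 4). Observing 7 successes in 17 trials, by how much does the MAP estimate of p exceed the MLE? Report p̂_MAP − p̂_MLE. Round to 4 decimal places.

MAP − MLE = 0.1239

Posterior is Beta(16, 14); MAP = (16−1)/(30−2) = 15/28 ≈ 0.53571.
MLE ignores the prior: p̂_MLE = k/n = 7/17 ≈ 0.41176.
Difference = 15/28 − 7/17 = 59/476 ≈ 0.1239.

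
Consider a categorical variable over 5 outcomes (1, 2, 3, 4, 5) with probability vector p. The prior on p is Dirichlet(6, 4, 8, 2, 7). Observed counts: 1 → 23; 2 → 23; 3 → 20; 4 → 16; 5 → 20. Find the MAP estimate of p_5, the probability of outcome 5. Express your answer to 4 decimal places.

The posterior is Dirichlet(αᵢ + nᵢ) = Dirichlet(29, 27, 28, 18, 27).
For a Dirichlet(a₁,…,a_K) with all aᵢ > 1, the mode has j-th component (aⱼ − 1)/(Σaᵢ − K).
Here Σaᵢ = 129 and K = 5, so p_5 = (27 − 1)/(129 − 5) = 26/124 ≈ 0.2097.

MAP estimate: 0.2097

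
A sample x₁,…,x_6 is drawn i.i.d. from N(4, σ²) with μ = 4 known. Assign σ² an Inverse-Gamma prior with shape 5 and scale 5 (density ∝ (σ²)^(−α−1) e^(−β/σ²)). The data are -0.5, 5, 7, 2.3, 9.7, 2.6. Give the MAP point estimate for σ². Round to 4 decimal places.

Sum of squared deviations about the known mean: SS = (-0.5−4)² + (5−4)² + (7−4)² + (2.3−4)² + (9.7−4)² + (2.6−4)² = 67.59.
The Normal likelihood contributes (σ²)^(−n/2) exp(−SS/(2σ²)), so the posterior is Inverse-Gamma(α + n/2, β + SS/2) = Inverse-Gamma(8, 38.795).
The mode of Inverse-Gamma(a, b) is b/(a+1) = 38.795/9 ≈ 4.3106.

σ̂²_MAP = 4.3106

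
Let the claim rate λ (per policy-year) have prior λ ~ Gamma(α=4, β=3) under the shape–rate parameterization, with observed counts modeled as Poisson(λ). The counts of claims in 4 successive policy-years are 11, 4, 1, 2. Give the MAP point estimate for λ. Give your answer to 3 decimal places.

Σxᵢ = 11+4+1+2 = 18, with n = 4.
Posterior ∝ λ^3e^(−3λ) · λ^18e^(−4λ) = λ^21e^(−7λ), i.e. Gamma(shape=22, rate=7).
The mode of a Gamma(a, b) with a ≥ 1 (shape–rate) is (a−1)/b = 21/7 ≈ 3.000.

λ̂_MAP = 3.000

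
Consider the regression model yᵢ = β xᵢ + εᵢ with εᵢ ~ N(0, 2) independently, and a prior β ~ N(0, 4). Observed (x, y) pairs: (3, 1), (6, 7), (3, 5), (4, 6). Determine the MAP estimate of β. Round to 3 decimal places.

log p(β | y) = −Σ(yᵢ − βxᵢ)²/(2·2) − β²/(2·4) + const.
Setting the derivative to zero: Σxᵢ(yᵢ − βxᵢ)/2 − β/4 = 0, so β = Σxᵢyᵢ / (Σxᵢ² + σ²/τ²).
Σxᵢyᵢ = 3·1 + 6·7 + 3·5 + 4·6 = 84; Σxᵢ² = 70; σ²/τ² = 0.5.
β̂_MAP = 84 / (70 + 0.5) = 84/70.5 ≈ 1.191.

β̂_MAP = 1.191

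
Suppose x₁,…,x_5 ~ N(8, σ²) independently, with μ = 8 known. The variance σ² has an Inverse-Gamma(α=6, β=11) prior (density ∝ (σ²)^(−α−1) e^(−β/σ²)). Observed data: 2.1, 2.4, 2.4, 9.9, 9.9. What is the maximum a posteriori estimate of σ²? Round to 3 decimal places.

Sum of squared deviations about the known mean: SS = (2.1−8)² + (2.4−8)² + (2.4−8)² + (9.9−8)² + (9.9−8)² = 104.75.
The Normal likelihood contributes (σ²)^(−n/2) exp(−SS/(2σ²)), so the posterior is Inverse-Gamma(α + n/2, β + SS/2) = Inverse-Gamma(8.5, 63.375).
The mode of Inverse-Gamma(a, b) is b/(a+1) = 63.375/9.5 ≈ 6.671.

σ̂²_MAP = 6.671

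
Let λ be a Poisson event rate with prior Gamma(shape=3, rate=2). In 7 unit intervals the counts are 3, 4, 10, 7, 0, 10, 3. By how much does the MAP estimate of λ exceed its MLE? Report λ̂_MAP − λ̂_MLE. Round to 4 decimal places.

MAP − MLE = -0.9524

Σxᵢ = 37. Posterior is Gamma(40, 9); MAP = (40−1)/9 = 39/9 ≈ 4.33333.
MLE = x̄ = 37/7 ≈ 5.28571.
Difference = 39/9 − 37/7 = -20/21 ≈ -0.9524.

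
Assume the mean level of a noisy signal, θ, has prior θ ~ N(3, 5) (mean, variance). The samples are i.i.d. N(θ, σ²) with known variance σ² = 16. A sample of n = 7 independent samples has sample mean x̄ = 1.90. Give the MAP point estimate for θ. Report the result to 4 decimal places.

θ̂_MAP = 2.2451

n = 7, x̄ = 1.90.
For a Normal prior and Normal likelihood with known variance, the posterior is Normal; its mode equals its mean, the precision-weighted average.
Prior precision 1/σ₀² = 1/5 = 0.2; data precision n/σ² = 7/16 = 0.4375.
θ̂ = (0.2·3 + 0.4375·1.9) / (0.2 + 0.4375) = 1.43125/0.6375 = 229/102 ≈ 2.2451.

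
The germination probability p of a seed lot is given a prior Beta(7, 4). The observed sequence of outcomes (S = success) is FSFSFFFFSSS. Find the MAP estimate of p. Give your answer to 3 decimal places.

Prior: Beta(7, 4).
Data: 5 successes in 11 trials (from the sequence). The binomial likelihood contributes p^5(1−p)^6, so the posterior is Beta(7+5, 4+6) = Beta(12, 10).
For Beta(a, b) with a, b > 1 the mode is (a−1)/(a+b−2) = 11/20 ≈ 0.550.

p̂_MAP = 0.550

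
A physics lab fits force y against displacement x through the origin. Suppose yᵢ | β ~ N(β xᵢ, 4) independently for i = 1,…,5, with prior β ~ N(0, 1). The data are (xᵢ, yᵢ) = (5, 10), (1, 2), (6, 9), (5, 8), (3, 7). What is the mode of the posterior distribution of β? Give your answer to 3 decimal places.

β̂_MAP = 1.670

log p(β | y) = −Σ(yᵢ − βxᵢ)²/(2·4) − β²/(2·1) + const.
Setting the derivative to zero: Σxᵢ(yᵢ − βxᵢ)/4 − β/1 = 0, so β = Σxᵢyᵢ / (Σxᵢ² + σ²/τ²).
Σxᵢyᵢ = 5·10 + 1·2 + 6·9 + 5·8 + 3·7 = 167; Σxᵢ² = 96; σ²/τ² = 4.
β̂_MAP = 167 / (96 + 4) = 167/100 ≈ 1.670.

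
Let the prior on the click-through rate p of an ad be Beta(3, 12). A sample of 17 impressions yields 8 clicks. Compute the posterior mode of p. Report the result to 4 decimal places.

Prior: Beta(3, 12).
Data: 8 successes in 17 trials. The binomial likelihood contributes p^8(1−p)^9, so the posterior is Beta(3+8, 12+9) = Beta(11, 21).
For Beta(a, b) with a, b > 1 the mode is (a−1)/(a+b−2) = 10/30 ≈ 0.3333.

p̂_MAP = 0.3333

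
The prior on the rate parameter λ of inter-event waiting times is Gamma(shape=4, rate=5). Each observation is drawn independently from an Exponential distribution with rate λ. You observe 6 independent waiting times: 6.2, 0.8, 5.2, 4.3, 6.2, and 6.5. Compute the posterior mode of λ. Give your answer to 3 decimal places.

The Exponential(rate=λ) likelihood is ∝ λ^n e^(−λΣtᵢ). Here n = 6 and Σtᵢ = 6.2 + 0.8 + 5.2 + 4.3 + 6.2 + 6.5 = 29.2.
Posterior ∝ λ^3e^(−5λ) · λ^6e^(−29.2λ) = λ^9e^(−34.2λ), i.e. Gamma(10, 34.2).
Mode = (a−1)/b = 9/34.2 ≈ 0.263.

λ̂_MAP = 0.263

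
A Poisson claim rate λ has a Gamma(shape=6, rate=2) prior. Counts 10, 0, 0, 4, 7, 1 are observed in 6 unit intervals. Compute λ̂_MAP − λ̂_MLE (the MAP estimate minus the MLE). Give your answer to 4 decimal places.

MAP − MLE = -0.2917

Σxᵢ = 22. Posterior is Gamma(28, 8); MAP = (28−1)/8 = 27/8 ≈ 3.37500.
MLE = x̄ = 22/6 ≈ 3.66667.
Difference = 27/8 − 22/6 = -7/24 ≈ -0.2917.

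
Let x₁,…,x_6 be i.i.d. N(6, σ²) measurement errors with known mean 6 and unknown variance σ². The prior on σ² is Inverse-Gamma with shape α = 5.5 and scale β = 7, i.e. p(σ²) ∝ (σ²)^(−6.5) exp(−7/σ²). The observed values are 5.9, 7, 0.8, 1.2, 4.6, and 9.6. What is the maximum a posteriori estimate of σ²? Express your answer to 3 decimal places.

Sum of squared deviations about the known mean: SS = (5.9−6)² + (7−6)² + (0.8−6)² + (1.2−6)² + (4.6−6)² + (9.6−6)² = 66.01.
The Normal likelihood contributes (σ²)^(−n/2) exp(−SS/(2σ²)), so the posterior is Inverse-Gamma(α + n/2, β + SS/2) = Inverse-Gamma(8.5, 40.005).
The mode of Inverse-Gamma(a, b) is b/(a+1) = 40.005/9.5 ≈ 4.211.

σ̂²_MAP = 4.211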